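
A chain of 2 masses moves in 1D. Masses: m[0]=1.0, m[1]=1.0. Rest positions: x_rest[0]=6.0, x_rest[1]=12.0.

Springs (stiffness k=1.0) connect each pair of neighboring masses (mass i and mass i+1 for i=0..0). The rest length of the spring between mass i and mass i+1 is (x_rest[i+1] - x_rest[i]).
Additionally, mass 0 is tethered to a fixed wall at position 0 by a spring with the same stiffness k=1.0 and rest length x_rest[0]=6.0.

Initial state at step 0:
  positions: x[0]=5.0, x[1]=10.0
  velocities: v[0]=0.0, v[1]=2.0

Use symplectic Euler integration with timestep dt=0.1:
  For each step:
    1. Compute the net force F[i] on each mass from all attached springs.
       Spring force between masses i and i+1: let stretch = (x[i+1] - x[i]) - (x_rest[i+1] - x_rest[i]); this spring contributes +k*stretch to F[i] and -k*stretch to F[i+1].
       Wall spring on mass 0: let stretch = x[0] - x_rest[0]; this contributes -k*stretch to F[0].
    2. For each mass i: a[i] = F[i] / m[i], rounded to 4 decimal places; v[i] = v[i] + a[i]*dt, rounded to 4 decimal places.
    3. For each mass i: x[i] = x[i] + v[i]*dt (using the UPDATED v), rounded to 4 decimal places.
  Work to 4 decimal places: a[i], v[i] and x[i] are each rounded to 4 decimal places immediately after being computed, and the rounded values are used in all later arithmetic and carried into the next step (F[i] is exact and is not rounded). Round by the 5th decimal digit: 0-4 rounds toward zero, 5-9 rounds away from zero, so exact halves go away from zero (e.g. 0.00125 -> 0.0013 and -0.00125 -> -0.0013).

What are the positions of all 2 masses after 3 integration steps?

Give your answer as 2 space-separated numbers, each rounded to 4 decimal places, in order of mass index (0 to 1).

Answer: 5.0084 10.6515

Derivation:
Step 0: x=[5.0000 10.0000] v=[0.0000 2.0000]
Step 1: x=[5.0000 10.2100] v=[0.0000 2.1000]
Step 2: x=[5.0021 10.4279] v=[0.0210 2.1790]
Step 3: x=[5.0084 10.6515] v=[0.0634 2.2364]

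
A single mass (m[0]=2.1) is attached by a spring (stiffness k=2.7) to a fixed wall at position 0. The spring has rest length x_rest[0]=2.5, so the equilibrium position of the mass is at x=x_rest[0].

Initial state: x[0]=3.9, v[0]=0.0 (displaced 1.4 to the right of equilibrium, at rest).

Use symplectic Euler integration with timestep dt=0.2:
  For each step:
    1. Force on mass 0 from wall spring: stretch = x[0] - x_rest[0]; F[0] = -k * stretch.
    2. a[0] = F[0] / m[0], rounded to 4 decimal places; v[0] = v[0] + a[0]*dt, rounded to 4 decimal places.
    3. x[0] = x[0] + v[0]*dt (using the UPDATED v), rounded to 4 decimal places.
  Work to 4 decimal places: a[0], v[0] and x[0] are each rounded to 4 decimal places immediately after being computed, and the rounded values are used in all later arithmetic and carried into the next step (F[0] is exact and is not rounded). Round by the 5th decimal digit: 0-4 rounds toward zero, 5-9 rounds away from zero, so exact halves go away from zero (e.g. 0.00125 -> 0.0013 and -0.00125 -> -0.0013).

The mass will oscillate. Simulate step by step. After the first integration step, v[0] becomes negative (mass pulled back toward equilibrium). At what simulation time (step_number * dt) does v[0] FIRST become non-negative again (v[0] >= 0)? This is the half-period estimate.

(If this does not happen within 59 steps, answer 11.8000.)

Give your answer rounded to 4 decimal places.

Answer: 2.8000

Derivation:
Step 0: x=[3.9000] v=[0.0000]
Step 1: x=[3.8280] v=[-0.3600]
Step 2: x=[3.6877] v=[-0.7015]
Step 3: x=[3.4863] v=[-1.0069]
Step 4: x=[3.2342] v=[-1.2605]
Step 5: x=[2.9443] v=[-1.4493]
Step 6: x=[2.6316] v=[-1.5635]
Step 7: x=[2.3121] v=[-1.5973]
Step 8: x=[2.0023] v=[-1.5490]
Step 9: x=[1.7181] v=[-1.4210]
Step 10: x=[1.4741] v=[-1.2199]
Step 11: x=[1.2829] v=[-0.9561]
Step 12: x=[1.1543] v=[-0.6431]
Step 13: x=[1.0949] v=[-0.2971]
Step 14: x=[1.1077] v=[0.0642]
First v>=0 after going negative at step 14, time=2.8000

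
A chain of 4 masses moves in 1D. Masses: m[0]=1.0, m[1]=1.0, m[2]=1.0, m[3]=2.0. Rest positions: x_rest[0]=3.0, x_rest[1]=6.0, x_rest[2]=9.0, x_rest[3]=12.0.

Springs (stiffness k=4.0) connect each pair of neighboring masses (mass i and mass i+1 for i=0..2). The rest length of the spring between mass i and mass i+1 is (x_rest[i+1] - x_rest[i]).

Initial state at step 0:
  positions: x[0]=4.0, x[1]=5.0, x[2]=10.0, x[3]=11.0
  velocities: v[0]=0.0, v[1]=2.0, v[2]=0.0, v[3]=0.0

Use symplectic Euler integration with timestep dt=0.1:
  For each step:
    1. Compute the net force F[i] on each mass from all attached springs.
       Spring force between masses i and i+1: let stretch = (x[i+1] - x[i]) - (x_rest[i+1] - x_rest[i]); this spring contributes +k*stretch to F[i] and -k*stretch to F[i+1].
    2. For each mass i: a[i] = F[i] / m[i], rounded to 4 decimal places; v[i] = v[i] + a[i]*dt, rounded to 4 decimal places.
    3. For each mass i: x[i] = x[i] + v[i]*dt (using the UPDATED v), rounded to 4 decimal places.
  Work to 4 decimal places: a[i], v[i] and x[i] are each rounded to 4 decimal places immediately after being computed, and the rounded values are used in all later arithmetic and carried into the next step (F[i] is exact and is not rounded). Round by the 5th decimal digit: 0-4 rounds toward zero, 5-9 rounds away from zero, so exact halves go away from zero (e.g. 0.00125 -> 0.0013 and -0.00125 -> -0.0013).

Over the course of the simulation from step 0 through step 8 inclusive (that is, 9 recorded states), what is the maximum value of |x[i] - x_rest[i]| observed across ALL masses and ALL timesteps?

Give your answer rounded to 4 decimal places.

Step 0: x=[4.0000 5.0000 10.0000 11.0000] v=[0.0000 2.0000 0.0000 0.0000]
Step 1: x=[3.9200 5.3600 9.8400 11.0400] v=[-0.8000 3.6000 -1.6000 0.4000]
Step 2: x=[3.7776 5.8416 9.5488 11.1160] v=[-1.4240 4.8160 -2.9120 0.7600]
Step 3: x=[3.5978 6.3889 9.1720 11.2207] v=[-1.7984 5.4733 -3.7680 1.0466]
Step 4: x=[3.4096 6.9359 8.7658 11.3444] v=[-1.8820 5.4701 -4.0618 1.2369]
Step 5: x=[3.2425 7.4151 8.3896 11.4765] v=[-1.6715 4.7915 -3.7623 1.3212]
Step 6: x=[3.1223 7.7663 8.0979 11.6069] v=[-1.2025 3.5123 -2.9173 1.3038]
Step 7: x=[3.0678 7.9450 7.9333 11.7271] v=[-0.5449 1.7873 -1.6463 1.2020]
Step 8: x=[3.0884 7.9282 7.9209 11.8314] v=[0.2060 -0.1683 -0.1241 1.0432]
Max displacement = 1.9450

Answer: 1.9450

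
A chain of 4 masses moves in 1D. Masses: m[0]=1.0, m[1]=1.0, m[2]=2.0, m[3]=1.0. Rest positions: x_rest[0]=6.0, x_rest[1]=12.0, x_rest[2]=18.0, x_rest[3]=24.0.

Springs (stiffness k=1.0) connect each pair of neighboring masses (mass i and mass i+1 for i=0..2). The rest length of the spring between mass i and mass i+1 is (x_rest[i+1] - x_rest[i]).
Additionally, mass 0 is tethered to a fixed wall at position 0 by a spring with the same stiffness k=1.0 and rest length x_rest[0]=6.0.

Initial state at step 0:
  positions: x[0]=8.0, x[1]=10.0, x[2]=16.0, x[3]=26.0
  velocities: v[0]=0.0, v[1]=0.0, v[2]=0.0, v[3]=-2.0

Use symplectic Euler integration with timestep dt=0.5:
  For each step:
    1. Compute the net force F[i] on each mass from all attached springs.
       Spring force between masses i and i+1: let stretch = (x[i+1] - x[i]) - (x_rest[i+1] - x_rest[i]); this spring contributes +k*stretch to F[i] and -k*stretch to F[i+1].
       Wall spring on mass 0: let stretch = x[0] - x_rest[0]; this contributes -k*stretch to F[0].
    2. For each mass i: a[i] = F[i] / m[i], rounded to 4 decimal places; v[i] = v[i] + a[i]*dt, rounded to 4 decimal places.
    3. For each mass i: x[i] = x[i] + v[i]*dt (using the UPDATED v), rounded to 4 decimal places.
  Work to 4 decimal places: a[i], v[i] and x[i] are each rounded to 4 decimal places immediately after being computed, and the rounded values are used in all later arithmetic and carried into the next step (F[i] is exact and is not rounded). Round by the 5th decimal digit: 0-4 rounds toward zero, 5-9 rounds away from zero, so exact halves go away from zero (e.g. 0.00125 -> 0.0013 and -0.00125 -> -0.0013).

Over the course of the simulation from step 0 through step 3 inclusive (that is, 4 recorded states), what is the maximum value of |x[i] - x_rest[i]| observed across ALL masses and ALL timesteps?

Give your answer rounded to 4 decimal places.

Step 0: x=[8.0000 10.0000 16.0000 26.0000] v=[0.0000 0.0000 0.0000 -2.0000]
Step 1: x=[6.5000 11.0000 16.5000 24.0000] v=[-3.0000 2.0000 1.0000 -4.0000]
Step 2: x=[4.5000 12.2500 17.2500 21.6250] v=[-4.0000 2.5000 1.5000 -4.7500]
Step 3: x=[3.3125 12.8125 17.9219 19.6563] v=[-2.3750 1.1250 1.3438 -3.9375]
Max displacement = 4.3437

Answer: 4.3437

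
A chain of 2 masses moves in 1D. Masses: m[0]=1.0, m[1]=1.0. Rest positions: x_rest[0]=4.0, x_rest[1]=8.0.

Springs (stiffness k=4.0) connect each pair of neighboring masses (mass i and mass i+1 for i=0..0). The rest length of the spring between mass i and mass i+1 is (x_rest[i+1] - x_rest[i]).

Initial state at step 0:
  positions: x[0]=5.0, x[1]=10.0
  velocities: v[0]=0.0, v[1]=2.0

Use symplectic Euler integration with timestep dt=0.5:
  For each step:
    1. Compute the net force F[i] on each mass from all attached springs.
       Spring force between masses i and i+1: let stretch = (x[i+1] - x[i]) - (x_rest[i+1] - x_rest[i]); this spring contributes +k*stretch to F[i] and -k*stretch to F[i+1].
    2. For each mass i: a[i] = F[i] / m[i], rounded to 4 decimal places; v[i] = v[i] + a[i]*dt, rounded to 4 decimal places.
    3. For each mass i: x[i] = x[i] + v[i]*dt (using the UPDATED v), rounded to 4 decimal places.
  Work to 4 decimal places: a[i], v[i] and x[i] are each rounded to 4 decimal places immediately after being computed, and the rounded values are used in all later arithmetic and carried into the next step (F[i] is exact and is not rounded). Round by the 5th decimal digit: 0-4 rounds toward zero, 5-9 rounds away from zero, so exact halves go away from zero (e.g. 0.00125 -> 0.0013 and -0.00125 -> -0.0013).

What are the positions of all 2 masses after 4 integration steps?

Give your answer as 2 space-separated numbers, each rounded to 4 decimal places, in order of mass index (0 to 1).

Step 0: x=[5.0000 10.0000] v=[0.0000 2.0000]
Step 1: x=[6.0000 10.0000] v=[2.0000 0.0000]
Step 2: x=[7.0000 10.0000] v=[2.0000 0.0000]
Step 3: x=[7.0000 11.0000] v=[0.0000 2.0000]
Step 4: x=[7.0000 12.0000] v=[0.0000 2.0000]

Answer: 7.0000 12.0000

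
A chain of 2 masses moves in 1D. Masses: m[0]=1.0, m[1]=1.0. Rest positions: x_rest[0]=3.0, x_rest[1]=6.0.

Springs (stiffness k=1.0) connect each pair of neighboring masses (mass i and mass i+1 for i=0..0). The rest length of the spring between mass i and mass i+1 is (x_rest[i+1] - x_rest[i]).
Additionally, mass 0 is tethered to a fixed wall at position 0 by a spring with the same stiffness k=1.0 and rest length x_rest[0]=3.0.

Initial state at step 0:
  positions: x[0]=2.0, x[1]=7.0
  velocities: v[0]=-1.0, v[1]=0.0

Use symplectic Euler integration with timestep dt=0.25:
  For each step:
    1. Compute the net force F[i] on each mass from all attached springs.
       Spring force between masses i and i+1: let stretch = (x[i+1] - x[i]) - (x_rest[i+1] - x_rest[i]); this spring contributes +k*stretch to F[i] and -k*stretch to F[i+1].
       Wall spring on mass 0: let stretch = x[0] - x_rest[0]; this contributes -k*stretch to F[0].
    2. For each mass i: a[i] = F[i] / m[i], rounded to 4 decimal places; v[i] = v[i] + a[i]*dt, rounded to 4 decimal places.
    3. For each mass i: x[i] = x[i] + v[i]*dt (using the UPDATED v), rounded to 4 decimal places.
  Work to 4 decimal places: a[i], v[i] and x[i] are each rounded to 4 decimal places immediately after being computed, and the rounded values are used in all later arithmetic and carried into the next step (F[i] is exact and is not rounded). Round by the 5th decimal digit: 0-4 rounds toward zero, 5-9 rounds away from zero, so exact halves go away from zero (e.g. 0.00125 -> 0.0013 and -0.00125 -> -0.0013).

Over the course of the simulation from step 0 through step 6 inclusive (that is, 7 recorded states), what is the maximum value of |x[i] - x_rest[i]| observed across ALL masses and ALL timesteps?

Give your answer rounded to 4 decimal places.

Answer: 1.0625

Derivation:
Step 0: x=[2.0000 7.0000] v=[-1.0000 0.0000]
Step 1: x=[1.9375 6.8750] v=[-0.2500 -0.5000]
Step 2: x=[2.0625 6.6289] v=[0.5000 -0.9844]
Step 3: x=[2.3440 6.2849] v=[1.1260 -1.3760]
Step 4: x=[2.7253 5.8821] v=[1.5252 -1.6112]
Step 5: x=[3.1336 5.4695] v=[1.6331 -1.6504]
Step 6: x=[3.4920 5.0984] v=[1.4337 -1.4844]
Max displacement = 1.0625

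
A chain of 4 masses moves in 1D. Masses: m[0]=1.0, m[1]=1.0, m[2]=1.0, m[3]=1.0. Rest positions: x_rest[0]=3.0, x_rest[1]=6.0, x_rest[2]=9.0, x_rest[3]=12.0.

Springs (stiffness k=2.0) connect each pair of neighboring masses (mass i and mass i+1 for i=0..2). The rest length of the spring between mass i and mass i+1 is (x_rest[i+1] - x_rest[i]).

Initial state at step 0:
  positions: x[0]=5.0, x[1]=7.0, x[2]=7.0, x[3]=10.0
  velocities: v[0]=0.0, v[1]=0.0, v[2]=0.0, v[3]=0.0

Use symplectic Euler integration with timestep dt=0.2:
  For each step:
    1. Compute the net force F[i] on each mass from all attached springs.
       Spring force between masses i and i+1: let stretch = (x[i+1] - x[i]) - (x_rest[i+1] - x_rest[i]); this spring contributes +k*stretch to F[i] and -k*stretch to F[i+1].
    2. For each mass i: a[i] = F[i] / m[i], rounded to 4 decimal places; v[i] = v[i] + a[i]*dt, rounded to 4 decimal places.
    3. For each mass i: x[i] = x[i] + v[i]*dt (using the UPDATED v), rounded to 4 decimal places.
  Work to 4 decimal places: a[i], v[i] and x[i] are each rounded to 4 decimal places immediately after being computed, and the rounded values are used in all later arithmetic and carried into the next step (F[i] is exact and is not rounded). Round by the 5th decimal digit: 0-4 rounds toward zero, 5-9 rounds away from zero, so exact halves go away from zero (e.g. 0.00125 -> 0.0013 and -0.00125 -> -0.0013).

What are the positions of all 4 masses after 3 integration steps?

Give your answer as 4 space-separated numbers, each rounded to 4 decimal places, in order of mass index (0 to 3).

Answer: 4.4916 6.2212 8.1968 10.0904

Derivation:
Step 0: x=[5.0000 7.0000 7.0000 10.0000] v=[0.0000 0.0000 0.0000 0.0000]
Step 1: x=[4.9200 6.8400 7.2400 10.0000] v=[-0.4000 -0.8000 1.2000 0.0000]
Step 2: x=[4.7536 6.5584 7.6688 10.0192] v=[-0.8320 -1.4080 2.1440 0.0960]
Step 3: x=[4.4916 6.2212 8.1968 10.0904] v=[-1.3101 -1.6858 2.6400 0.3558]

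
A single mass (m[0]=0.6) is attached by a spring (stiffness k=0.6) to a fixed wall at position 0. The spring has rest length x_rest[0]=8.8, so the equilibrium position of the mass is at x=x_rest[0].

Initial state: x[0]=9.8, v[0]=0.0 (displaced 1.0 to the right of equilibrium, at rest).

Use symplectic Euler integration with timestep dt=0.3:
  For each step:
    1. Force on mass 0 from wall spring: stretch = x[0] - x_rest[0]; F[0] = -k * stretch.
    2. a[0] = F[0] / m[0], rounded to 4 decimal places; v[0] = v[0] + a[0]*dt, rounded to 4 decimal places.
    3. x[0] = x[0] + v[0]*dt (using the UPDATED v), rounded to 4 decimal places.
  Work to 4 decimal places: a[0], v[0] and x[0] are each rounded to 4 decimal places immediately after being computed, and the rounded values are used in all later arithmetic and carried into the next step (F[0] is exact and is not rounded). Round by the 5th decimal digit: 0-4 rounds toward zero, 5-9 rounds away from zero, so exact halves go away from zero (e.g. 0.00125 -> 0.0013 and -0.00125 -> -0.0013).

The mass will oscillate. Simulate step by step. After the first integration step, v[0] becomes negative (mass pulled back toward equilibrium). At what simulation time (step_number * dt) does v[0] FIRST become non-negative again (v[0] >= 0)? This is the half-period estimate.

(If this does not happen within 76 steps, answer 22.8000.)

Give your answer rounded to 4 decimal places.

Step 0: x=[9.8000] v=[0.0000]
Step 1: x=[9.7100] v=[-0.3000]
Step 2: x=[9.5381] v=[-0.5730]
Step 3: x=[9.2998] v=[-0.7944]
Step 4: x=[9.0165] v=[-0.9443]
Step 5: x=[8.7137] v=[-1.0093]
Step 6: x=[8.4187] v=[-0.9834]
Step 7: x=[8.1580] v=[-0.8690]
Step 8: x=[7.9551] v=[-0.6764]
Step 9: x=[7.8282] v=[-0.4229]
Step 10: x=[7.7888] v=[-0.1314]
Step 11: x=[7.8404] v=[0.1720]
First v>=0 after going negative at step 11, time=3.3000

Answer: 3.3000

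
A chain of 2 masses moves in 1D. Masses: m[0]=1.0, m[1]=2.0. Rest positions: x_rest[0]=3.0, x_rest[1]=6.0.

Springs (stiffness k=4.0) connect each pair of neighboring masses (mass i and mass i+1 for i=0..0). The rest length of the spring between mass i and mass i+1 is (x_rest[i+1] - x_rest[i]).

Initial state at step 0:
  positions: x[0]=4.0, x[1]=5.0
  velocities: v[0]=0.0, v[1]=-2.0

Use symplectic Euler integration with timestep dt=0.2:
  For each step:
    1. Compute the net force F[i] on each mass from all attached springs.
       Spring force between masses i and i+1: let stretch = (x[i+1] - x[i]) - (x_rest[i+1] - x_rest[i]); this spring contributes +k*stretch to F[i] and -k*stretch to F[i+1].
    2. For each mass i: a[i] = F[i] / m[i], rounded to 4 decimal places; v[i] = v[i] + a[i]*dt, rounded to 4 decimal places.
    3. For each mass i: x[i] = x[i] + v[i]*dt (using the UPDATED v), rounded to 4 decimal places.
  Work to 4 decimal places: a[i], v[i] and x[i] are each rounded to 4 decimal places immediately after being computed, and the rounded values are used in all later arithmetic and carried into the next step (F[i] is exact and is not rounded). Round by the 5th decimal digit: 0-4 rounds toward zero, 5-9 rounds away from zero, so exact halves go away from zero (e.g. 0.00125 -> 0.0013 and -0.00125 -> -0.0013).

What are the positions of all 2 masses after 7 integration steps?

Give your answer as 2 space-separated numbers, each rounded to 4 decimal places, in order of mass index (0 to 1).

Answer: -0.5358 4.4678

Derivation:
Step 0: x=[4.0000 5.0000] v=[0.0000 -2.0000]
Step 1: x=[3.6800 4.7600] v=[-1.6000 -1.2000]
Step 2: x=[3.0528 4.6736] v=[-3.1360 -0.4320]
Step 3: x=[2.2049 4.6975] v=[-4.2394 0.1197]
Step 4: x=[1.2758 4.7620] v=[-4.6453 0.3227]
Step 5: x=[0.4245 4.7876] v=[-4.2563 0.1282]
Step 6: x=[-0.2087 4.7042] v=[-3.1658 -0.4170]
Step 7: x=[-0.5358 4.4678] v=[-1.6355 -1.1822]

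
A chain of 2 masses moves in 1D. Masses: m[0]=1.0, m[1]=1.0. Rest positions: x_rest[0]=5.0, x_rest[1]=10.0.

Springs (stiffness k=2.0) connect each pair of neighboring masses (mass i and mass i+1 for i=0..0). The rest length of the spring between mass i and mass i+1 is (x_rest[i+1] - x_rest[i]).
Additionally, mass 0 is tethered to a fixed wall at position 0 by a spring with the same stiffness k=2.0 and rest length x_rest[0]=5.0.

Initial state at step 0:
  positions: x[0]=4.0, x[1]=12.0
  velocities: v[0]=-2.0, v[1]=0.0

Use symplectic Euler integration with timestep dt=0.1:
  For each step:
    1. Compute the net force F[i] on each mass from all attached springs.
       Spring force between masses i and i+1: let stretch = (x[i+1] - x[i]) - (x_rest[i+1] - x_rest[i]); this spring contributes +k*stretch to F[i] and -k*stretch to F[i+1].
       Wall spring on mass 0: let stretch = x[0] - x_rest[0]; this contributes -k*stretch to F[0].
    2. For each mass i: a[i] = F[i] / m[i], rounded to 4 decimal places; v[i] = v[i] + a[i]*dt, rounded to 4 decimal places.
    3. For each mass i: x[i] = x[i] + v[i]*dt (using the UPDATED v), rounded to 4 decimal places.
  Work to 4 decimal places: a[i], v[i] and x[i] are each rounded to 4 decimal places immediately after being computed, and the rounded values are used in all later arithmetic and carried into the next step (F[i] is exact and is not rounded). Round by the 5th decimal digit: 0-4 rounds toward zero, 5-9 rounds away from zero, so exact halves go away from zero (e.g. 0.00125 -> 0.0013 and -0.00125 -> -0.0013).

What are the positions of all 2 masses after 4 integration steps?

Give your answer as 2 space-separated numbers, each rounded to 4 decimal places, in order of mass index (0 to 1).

Answer: 4.0132 11.4024

Derivation:
Step 0: x=[4.0000 12.0000] v=[-2.0000 0.0000]
Step 1: x=[3.8800 11.9400] v=[-1.2000 -0.6000]
Step 2: x=[3.8436 11.8188] v=[-0.3640 -1.2120]
Step 3: x=[3.8898 11.6381] v=[0.4623 -1.8070]
Step 4: x=[4.0132 11.4024] v=[1.2340 -2.3567]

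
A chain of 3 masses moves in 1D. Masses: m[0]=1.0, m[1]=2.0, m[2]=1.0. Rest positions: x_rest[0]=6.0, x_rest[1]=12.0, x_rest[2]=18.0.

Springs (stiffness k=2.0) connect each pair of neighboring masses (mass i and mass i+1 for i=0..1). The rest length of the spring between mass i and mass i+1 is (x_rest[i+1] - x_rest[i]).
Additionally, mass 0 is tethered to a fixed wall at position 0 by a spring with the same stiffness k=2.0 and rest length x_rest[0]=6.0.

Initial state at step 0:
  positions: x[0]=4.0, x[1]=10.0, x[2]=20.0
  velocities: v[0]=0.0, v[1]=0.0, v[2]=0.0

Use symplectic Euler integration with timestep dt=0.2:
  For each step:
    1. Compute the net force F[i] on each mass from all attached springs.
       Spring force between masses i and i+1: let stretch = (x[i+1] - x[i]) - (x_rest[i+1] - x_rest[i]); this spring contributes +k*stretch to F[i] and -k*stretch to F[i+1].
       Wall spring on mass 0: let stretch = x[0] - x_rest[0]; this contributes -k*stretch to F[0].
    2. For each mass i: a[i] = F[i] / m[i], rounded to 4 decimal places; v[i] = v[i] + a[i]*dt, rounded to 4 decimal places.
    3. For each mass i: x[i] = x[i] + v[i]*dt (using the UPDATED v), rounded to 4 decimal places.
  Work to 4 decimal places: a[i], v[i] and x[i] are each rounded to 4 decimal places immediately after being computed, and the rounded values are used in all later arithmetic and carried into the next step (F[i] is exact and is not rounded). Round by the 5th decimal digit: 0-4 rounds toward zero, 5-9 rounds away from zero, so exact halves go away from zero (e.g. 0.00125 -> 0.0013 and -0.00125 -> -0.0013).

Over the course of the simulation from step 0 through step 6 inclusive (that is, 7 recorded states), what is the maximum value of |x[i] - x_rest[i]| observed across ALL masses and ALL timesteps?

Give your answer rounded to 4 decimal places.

Answer: 2.3940

Derivation:
Step 0: x=[4.0000 10.0000 20.0000] v=[0.0000 0.0000 0.0000]
Step 1: x=[4.1600 10.1600 19.6800] v=[0.8000 0.8000 -1.6000]
Step 2: x=[4.4672 10.4608 19.0784] v=[1.5360 1.5040 -3.0080]
Step 3: x=[4.8965 10.8666 18.2674] v=[2.1466 2.0288 -4.0550]
Step 4: x=[5.4117 11.3296 17.3443] v=[2.5760 2.3149 -4.6153]
Step 5: x=[5.9674 11.7965 16.4201] v=[2.7785 2.3343 -4.6212]
Step 6: x=[6.5120 12.2151 15.6060] v=[2.7232 2.0932 -4.0706]
Max displacement = 2.3940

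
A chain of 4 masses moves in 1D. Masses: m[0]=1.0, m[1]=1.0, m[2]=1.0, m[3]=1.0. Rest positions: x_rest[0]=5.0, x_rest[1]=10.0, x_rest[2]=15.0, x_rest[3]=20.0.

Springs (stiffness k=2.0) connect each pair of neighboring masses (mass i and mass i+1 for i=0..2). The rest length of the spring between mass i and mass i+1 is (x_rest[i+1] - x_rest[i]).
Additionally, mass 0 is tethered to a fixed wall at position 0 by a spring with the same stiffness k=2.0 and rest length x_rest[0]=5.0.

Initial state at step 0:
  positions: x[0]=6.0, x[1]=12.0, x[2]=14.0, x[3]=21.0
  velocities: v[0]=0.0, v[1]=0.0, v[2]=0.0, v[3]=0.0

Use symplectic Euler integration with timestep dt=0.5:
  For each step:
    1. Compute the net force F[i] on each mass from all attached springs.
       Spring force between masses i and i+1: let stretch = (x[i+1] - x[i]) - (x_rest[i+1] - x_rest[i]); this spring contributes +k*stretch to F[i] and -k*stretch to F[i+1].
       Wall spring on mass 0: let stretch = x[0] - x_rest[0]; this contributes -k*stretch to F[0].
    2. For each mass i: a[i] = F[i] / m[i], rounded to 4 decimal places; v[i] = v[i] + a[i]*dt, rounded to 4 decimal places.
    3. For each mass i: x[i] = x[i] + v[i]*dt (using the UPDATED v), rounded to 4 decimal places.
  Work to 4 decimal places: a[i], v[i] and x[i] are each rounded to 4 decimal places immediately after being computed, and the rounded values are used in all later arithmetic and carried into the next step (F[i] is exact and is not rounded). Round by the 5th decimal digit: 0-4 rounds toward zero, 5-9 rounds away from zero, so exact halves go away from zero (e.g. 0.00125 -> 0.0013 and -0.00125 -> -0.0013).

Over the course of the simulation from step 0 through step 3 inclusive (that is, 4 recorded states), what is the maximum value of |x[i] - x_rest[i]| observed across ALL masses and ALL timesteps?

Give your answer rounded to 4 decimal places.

Step 0: x=[6.0000 12.0000 14.0000 21.0000] v=[0.0000 0.0000 0.0000 0.0000]
Step 1: x=[6.0000 10.0000 16.5000 20.0000] v=[0.0000 -4.0000 5.0000 -2.0000]
Step 2: x=[5.0000 9.2500 17.5000 19.7500] v=[-2.0000 -1.5000 2.0000 -0.5000]
Step 3: x=[3.6250 10.5000 15.5000 20.8750] v=[-2.7500 2.5000 -4.0000 2.2500]
Max displacement = 2.5000

Answer: 2.5000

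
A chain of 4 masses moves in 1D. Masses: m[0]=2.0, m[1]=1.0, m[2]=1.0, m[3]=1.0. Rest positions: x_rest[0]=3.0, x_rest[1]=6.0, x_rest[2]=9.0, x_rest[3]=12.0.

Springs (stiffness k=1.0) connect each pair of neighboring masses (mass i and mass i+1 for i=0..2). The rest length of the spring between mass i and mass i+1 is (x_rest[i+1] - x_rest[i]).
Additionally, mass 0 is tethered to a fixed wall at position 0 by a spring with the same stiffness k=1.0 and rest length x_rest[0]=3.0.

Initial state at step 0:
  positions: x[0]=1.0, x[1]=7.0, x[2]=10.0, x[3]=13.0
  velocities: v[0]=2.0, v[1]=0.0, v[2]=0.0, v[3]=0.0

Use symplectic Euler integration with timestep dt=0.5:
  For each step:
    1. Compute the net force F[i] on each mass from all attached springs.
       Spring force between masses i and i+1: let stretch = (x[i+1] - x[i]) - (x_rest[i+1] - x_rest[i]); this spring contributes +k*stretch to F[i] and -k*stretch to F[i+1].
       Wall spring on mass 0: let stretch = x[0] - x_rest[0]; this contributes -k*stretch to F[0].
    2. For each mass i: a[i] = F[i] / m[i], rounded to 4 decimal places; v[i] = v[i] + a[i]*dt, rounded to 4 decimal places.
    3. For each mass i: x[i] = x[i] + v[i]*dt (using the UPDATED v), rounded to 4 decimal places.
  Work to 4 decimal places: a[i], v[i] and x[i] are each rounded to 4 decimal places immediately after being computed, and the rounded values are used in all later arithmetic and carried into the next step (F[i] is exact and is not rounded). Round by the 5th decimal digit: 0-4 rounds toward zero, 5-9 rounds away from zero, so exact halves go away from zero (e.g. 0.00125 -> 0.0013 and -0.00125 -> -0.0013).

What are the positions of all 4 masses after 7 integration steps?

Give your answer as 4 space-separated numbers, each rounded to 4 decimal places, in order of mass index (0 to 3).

Step 0: x=[1.0000 7.0000 10.0000 13.0000] v=[2.0000 0.0000 0.0000 0.0000]
Step 1: x=[2.6250 6.2500 10.0000 13.0000] v=[3.2500 -1.5000 0.0000 0.0000]
Step 2: x=[4.3750 5.5313 9.8125 13.0000] v=[3.5000 -1.4375 -0.3750 0.0000]
Step 3: x=[5.7227 5.5938 9.3516 12.9531] v=[2.6953 0.1250 -0.9219 -0.0938]
Step 4: x=[6.3389 6.6280 8.8516 12.7558] v=[1.2324 2.0684 -1.0001 -0.3946]
Step 5: x=[6.1989 8.1459 8.7717 12.3325] v=[-0.2801 3.0357 -0.1598 -0.8467]
Step 6: x=[5.5274 9.3335 9.4256 11.7690] v=[-1.3431 2.3751 1.3077 -1.1271]
Step 7: x=[4.6407 9.5926 10.6423 11.3696] v=[-1.7735 0.5181 2.4334 -0.7988]

Answer: 4.6407 9.5926 10.6423 11.3696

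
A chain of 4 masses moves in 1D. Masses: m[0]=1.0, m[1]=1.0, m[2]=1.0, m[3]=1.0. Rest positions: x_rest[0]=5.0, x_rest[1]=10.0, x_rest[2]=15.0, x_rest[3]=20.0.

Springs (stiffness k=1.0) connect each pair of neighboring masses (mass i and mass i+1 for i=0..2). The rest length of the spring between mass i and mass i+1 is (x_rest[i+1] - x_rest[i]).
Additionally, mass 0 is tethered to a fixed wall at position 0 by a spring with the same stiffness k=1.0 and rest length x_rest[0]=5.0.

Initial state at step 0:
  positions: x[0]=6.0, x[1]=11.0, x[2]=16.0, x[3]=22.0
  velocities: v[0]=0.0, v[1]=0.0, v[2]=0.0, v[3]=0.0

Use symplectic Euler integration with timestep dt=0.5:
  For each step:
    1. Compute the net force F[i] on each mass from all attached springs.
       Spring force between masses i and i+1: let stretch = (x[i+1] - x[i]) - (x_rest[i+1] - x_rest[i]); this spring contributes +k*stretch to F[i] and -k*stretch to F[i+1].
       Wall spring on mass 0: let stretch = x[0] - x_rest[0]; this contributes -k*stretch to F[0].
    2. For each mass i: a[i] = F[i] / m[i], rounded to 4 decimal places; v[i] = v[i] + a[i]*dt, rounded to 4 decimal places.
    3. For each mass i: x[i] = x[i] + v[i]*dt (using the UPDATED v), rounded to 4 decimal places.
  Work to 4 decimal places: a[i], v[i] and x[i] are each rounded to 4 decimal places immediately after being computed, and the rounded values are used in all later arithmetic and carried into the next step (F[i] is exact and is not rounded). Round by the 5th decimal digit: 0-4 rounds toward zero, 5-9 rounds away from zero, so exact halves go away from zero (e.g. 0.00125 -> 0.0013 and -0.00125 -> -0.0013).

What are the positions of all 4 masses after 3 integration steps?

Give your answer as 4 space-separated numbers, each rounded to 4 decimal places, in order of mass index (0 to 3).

Answer: 5.0625 10.9844 16.6875 21.0469

Derivation:
Step 0: x=[6.0000 11.0000 16.0000 22.0000] v=[0.0000 0.0000 0.0000 0.0000]
Step 1: x=[5.7500 11.0000 16.2500 21.7500] v=[-0.5000 0.0000 0.5000 -0.5000]
Step 2: x=[5.3750 11.0000 16.5625 21.3750] v=[-0.7500 0.0000 0.6250 -0.7500]
Step 3: x=[5.0625 10.9844 16.6875 21.0469] v=[-0.6250 -0.0313 0.2500 -0.6563]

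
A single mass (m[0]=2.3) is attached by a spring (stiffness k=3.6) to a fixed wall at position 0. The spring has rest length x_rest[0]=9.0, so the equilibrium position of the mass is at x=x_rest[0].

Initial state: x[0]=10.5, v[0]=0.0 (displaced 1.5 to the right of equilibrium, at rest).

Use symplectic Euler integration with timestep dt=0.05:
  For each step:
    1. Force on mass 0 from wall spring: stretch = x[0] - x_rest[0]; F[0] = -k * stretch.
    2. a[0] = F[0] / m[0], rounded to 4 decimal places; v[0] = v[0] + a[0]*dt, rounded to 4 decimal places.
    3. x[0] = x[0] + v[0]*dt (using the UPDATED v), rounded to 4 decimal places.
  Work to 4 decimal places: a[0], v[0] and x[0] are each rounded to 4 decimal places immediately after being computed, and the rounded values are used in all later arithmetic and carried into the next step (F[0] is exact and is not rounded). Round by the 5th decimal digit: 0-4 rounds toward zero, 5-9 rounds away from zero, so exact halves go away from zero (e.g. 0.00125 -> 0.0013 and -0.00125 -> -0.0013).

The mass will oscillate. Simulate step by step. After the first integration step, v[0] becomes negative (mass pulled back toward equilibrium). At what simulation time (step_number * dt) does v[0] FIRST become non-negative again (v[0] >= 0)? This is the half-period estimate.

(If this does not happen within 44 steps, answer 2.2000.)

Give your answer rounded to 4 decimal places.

Step 0: x=[10.5000] v=[0.0000]
Step 1: x=[10.4941] v=[-0.1174]
Step 2: x=[10.4824] v=[-0.2343]
Step 3: x=[10.4649] v=[-0.3503]
Step 4: x=[10.4417] v=[-0.4649]
Step 5: x=[10.4128] v=[-0.5777]
Step 6: x=[10.3784] v=[-0.6883]
Step 7: x=[10.3386] v=[-0.7962]
Step 8: x=[10.2936] v=[-0.9010]
Step 9: x=[10.2435] v=[-1.0022]
Step 10: x=[10.1885] v=[-1.0995]
Step 11: x=[10.1289] v=[-1.1925]
Step 12: x=[10.0649] v=[-1.2809]
Step 13: x=[9.9967] v=[-1.3642]
Step 14: x=[9.9246] v=[-1.4422]
Step 15: x=[9.8489] v=[-1.5146]
Step 16: x=[9.7699] v=[-1.5810]
Step 17: x=[9.6878] v=[-1.6413]
Step 18: x=[9.6030] v=[-1.6951]
Step 19: x=[9.5159] v=[-1.7423]
Step 20: x=[9.4268] v=[-1.7827]
Step 21: x=[9.3360] v=[-1.8161]
Step 22: x=[9.2439] v=[-1.8424]
Step 23: x=[9.1508] v=[-1.8615]
Step 24: x=[9.0571] v=[-1.8733]
Step 25: x=[8.9632] v=[-1.8778]
Step 26: x=[8.8695] v=[-1.8749]
Step 27: x=[8.7763] v=[-1.8647]
Step 28: x=[8.6839] v=[-1.8472]
Step 29: x=[8.5928] v=[-1.8225]
Step 30: x=[8.5033] v=[-1.7906]
Step 31: x=[8.4157] v=[-1.7517]
Step 32: x=[8.3304] v=[-1.7060]
Step 33: x=[8.2477] v=[-1.6536]
Step 34: x=[8.1680] v=[-1.5947]
Step 35: x=[8.0915] v=[-1.5296]
Step 36: x=[8.0186] v=[-1.4585]
Step 37: x=[7.9495] v=[-1.3817]
Step 38: x=[7.8845] v=[-1.2995]
Step 39: x=[7.8239] v=[-1.2122]
Step 40: x=[7.7679] v=[-1.1202]
Step 41: x=[7.7167] v=[-1.0238]
Step 42: x=[7.6705] v=[-0.9234]
Step 43: x=[7.6295] v=[-0.8194]
Step 44: x=[7.5939] v=[-0.7121]
v[0] did not become non-negative within 44 steps; using fallback time=2.2000

Answer: 2.2000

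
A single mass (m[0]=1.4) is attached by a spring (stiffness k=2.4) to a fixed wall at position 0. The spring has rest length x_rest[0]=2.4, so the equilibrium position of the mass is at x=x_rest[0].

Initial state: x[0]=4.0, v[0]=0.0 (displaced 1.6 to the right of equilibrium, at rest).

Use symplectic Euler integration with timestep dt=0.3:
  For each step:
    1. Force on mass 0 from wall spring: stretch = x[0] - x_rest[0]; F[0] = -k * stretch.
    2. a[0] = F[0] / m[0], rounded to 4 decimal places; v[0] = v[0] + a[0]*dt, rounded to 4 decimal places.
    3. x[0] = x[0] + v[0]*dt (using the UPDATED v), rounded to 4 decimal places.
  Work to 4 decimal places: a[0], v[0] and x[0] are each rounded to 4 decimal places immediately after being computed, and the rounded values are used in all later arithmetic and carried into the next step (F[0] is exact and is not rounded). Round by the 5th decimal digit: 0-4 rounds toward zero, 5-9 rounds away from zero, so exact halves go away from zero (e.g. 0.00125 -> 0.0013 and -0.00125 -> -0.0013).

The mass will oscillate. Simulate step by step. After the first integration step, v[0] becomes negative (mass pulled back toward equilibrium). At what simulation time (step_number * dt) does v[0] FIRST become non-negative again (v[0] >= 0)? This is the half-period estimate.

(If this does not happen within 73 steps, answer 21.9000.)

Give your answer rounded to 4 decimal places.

Step 0: x=[4.0000] v=[0.0000]
Step 1: x=[3.7531] v=[-0.8229]
Step 2: x=[3.2975] v=[-1.5188]
Step 3: x=[2.7034] v=[-1.9804]
Step 4: x=[2.0625] v=[-2.1364]
Step 5: x=[1.4737] v=[-1.9628]
Step 6: x=[1.0278] v=[-1.4864]
Step 7: x=[0.7936] v=[-0.7807]
Step 8: x=[0.8072] v=[0.0454]
First v>=0 after going negative at step 8, time=2.4000

Answer: 2.4000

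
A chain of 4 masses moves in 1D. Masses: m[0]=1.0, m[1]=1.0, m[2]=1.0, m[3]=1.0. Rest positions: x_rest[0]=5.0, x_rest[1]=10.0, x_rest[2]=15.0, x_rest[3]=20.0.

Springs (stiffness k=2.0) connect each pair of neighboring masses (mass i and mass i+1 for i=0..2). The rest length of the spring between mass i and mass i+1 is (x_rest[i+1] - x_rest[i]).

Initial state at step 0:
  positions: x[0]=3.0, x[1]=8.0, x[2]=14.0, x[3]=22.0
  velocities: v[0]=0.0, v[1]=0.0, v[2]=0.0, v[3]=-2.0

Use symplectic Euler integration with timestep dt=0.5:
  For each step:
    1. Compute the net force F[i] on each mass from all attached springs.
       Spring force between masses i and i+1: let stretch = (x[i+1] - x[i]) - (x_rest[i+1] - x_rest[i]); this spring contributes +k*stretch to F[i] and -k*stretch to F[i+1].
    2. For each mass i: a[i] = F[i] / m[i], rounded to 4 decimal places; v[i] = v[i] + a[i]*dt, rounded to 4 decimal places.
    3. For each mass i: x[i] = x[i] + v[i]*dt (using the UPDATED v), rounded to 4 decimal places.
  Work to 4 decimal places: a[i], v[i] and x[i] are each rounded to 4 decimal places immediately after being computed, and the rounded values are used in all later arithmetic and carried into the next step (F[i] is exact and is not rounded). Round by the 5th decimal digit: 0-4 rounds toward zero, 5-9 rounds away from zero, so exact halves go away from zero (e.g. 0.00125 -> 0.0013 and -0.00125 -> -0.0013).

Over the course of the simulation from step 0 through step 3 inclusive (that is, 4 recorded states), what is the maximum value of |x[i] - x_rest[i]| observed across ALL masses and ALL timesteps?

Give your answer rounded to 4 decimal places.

Step 0: x=[3.0000 8.0000 14.0000 22.0000] v=[0.0000 0.0000 0.0000 -2.0000]
Step 1: x=[3.0000 8.5000 15.0000 19.5000] v=[0.0000 1.0000 2.0000 -5.0000]
Step 2: x=[3.2500 9.5000 15.0000 17.2500] v=[0.5000 2.0000 0.0000 -4.5000]
Step 3: x=[4.1250 10.1250 13.3750 16.3750] v=[1.7500 1.2500 -3.2500 -1.7500]
Max displacement = 3.6250

Answer: 3.6250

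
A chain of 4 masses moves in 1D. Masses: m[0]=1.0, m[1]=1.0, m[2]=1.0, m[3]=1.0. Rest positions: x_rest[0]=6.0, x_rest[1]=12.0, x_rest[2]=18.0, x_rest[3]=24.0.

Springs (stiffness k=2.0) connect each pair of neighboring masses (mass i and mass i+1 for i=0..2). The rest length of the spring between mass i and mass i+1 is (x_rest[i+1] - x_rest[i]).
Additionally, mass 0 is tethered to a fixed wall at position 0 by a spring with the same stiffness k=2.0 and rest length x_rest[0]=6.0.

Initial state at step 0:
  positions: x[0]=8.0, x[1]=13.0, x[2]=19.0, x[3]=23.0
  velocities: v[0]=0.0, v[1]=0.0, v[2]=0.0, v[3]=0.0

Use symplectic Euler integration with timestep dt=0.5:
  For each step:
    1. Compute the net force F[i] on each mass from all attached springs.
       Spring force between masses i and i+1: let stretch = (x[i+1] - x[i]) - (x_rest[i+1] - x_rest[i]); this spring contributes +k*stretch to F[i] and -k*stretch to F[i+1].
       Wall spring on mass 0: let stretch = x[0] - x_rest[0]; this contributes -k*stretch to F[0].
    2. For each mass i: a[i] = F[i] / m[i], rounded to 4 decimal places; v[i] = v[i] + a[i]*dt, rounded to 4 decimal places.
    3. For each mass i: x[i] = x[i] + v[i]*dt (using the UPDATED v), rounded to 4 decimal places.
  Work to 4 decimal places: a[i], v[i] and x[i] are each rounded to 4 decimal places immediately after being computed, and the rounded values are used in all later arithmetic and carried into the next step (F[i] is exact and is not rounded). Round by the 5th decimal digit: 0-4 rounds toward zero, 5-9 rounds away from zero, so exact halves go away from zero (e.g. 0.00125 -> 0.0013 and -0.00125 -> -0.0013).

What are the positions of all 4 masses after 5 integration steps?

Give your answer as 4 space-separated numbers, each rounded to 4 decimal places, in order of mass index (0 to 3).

Answer: 5.0625 11.2188 17.9375 25.1563

Derivation:
Step 0: x=[8.0000 13.0000 19.0000 23.0000] v=[0.0000 0.0000 0.0000 0.0000]
Step 1: x=[6.5000 13.5000 18.0000 24.0000] v=[-3.0000 1.0000 -2.0000 2.0000]
Step 2: x=[5.2500 12.7500 17.7500 25.0000] v=[-2.5000 -1.5000 -0.5000 2.0000]
Step 3: x=[5.1250 10.7500 18.6250 25.3750] v=[-0.2500 -4.0000 1.7500 0.7500]
Step 4: x=[5.2500 9.8750 18.9375 25.3750] v=[0.2500 -1.7500 0.6250 0.0000]
Step 5: x=[5.0625 11.2188 17.9375 25.1563] v=[-0.3750 2.6875 -2.0000 -0.4375]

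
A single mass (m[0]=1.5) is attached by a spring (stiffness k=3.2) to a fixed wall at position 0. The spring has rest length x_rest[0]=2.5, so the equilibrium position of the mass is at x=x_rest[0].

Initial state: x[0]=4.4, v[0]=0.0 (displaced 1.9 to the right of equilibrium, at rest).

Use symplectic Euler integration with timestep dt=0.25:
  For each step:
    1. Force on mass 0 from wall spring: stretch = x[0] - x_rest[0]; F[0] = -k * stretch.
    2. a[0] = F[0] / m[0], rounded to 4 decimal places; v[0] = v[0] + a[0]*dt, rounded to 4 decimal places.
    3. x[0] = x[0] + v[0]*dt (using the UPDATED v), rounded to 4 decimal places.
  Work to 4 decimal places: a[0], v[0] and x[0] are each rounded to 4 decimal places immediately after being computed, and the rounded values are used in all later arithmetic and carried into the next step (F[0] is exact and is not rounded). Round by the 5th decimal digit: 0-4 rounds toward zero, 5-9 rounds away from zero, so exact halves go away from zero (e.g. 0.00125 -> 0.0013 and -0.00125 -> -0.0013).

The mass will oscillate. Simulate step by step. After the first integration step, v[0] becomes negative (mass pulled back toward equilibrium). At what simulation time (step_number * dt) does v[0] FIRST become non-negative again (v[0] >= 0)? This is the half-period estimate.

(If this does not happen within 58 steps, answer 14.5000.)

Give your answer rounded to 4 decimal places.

Answer: 2.2500

Derivation:
Step 0: x=[4.4000] v=[0.0000]
Step 1: x=[4.1467] v=[-1.0133]
Step 2: x=[3.6738] v=[-1.8916]
Step 3: x=[3.0444] v=[-2.5176]
Step 4: x=[2.3424] v=[-2.8080]
Step 5: x=[1.6614] v=[-2.7240]
Step 6: x=[1.0922] v=[-2.2768]
Step 7: x=[0.7107] v=[-1.5260]
Step 8: x=[0.5678] v=[-0.5717]
Step 9: x=[0.6825] v=[0.4588]
First v>=0 after going negative at step 9, time=2.2500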